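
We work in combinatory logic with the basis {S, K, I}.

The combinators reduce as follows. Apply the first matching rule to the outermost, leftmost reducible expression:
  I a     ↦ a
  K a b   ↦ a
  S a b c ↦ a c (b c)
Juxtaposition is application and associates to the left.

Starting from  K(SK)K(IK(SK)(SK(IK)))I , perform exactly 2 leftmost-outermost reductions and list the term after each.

  start: K(SK)K(IK(SK)(SK(IK)))I
  [1] SK(IK(SK)(SK(IK)))I
  [2] KI(IK(SK)(SK(IK))I)

Answer: after 2 steps: KI(IK(SK)(SK(IK))I)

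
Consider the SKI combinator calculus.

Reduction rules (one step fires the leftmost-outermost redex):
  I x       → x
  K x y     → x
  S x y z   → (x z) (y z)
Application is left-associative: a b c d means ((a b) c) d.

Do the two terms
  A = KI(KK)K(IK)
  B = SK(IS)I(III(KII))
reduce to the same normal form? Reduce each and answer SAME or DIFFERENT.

Term A:
  start: KI(KK)K(IK)
  →1  IK(IK)
  →2  K(IK)
  →3  KK

Term B:
  start: SK(IS)I(III(KII))
  →1  KI(ISI)(III(KII))
  →2  I(III(KII))
  →3  III(KII)
  →4  II(KII)
  →5  I(KII)
  →6  KII
  →7  I

Answer: DIFFERENT — A ⇓ KK, B ⇓ I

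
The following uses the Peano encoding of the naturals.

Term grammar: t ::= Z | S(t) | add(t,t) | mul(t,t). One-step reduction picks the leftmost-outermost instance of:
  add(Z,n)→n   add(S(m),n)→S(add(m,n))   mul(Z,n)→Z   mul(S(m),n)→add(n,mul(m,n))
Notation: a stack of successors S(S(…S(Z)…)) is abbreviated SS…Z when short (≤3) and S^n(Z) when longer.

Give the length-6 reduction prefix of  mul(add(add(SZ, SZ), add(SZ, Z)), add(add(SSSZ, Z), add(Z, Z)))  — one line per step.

Answer: after 6 steps: S(add(add(add(SSZ, Z), add(Z, Z)), mul(add(add(Z, SZ), add(SZ, Z)), add(add(SSSZ, Z), add(Z, Z)))))

Working:
  start: mul(add(add(SZ, SZ), add(SZ, Z)), add(add(SSSZ, Z), add(Z, Z)))
  step 1: mul(add(S(add(Z, SZ)), add(SZ, Z)), add(add(SSSZ, Z), add(Z, Z)))
  step 2: mul(S(add(add(Z, SZ), add(SZ, Z))), add(add(SSSZ, Z), add(Z, Z)))
  step 3: add(add(add(SSSZ, Z), add(Z, Z)), mul(add(add(Z, SZ), add(SZ, Z)), add(add(SSSZ, Z), add(Z, Z))))
  step 4: add(add(S(add(SSZ, Z)), add(Z, Z)), mul(add(add(Z, SZ), add(SZ, Z)), add(add(SSSZ, Z), add(Z, Z))))
  step 5: add(S(add(add(SSZ, Z), add(Z, Z))), mul(add(add(Z, SZ), add(SZ, Z)), add(add(SSSZ, Z), add(Z, Z))))
  step 6: S(add(add(add(SSZ, Z), add(Z, Z)), mul(add(add(Z, SZ), add(SZ, Z)), add(add(SSSZ, Z), add(Z, Z)))))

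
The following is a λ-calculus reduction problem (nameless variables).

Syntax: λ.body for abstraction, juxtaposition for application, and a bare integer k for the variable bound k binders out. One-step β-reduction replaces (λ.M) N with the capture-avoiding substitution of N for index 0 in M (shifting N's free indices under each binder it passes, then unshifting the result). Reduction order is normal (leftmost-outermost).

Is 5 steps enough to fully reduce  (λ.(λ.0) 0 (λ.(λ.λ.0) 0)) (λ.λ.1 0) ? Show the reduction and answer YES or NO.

Answer: YES — reaches normal form λ.λ.0 in 5 ≤ 5 steps

Working:
  start: (λ.(λ.0) 0 (λ.(λ.λ.0) 0)) (λ.λ.1 0)
  [1] (λ.0) (λ.λ.1 0) (λ.(λ.λ.0) 0)
  [2] (λ.λ.1 0) (λ.(λ.λ.0) 0)
  [3] λ.(λ.(λ.λ.0) 0) 0
  [4] λ.(λ.λ.0) 0
  [5] λ.λ.0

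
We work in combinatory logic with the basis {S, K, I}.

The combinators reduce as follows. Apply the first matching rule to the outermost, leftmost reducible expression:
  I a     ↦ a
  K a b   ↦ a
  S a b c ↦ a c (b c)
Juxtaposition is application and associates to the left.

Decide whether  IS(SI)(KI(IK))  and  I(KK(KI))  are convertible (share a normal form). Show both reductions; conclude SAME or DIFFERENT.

Term A:
  start: IS(SI)(KI(IK))
  step 1: S(SI)(KI(IK))
  step 2: S(SI)I

Term B:
  start: I(KK(KI))
  step 1: KK(KI)
  step 2: K

Answer: DIFFERENT — A ⇓ S(SI)I, B ⇓ K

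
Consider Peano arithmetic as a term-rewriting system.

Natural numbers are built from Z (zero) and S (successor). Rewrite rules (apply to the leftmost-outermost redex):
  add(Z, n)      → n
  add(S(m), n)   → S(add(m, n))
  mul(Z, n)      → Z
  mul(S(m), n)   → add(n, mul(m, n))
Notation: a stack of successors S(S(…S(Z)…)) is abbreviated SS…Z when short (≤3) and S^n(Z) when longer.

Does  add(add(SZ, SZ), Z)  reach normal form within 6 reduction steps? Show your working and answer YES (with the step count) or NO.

  start: add(add(SZ, SZ), Z)
  →1  add(S(add(Z, SZ)), Z)
  →2  S(add(add(Z, SZ), Z))
  →3  S(add(SZ, Z))
  →4  S(S(add(Z, Z)))
  →5  SSZ

Answer: YES — reaches normal form SSZ in 5 ≤ 6 steps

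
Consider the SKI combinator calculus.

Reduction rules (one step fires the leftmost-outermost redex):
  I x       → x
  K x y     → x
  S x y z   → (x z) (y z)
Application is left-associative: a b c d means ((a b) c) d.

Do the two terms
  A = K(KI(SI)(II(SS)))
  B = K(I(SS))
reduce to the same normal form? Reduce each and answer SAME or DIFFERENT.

Answer: SAME — A ⇓ K(SS), B ⇓ K(SS)

Reduction:
Term A:
  start: K(KI(SI)(II(SS)))
  →1  K(I(II(SS)))
  →2  K(II(SS))
  →3  K(I(SS))
  →4  K(SS)

Term B:
  start: K(I(SS))
  →1  K(SS)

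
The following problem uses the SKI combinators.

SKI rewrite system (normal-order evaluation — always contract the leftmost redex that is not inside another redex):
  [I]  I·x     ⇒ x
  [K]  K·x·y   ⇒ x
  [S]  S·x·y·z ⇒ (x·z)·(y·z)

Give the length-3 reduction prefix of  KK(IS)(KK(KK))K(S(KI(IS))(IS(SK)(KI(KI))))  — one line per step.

Answer: after 3 steps: K(S(KI(IS))(IS(SK)(KI(KI))))

Derivation:
  start: KK(IS)(KK(KK))K(S(KI(IS))(IS(SK)(KI(KI))))
  →1  K(KK(KK))K(S(KI(IS))(IS(SK)(KI(KI))))
  →2  KK(KK)(S(KI(IS))(IS(SK)(KI(KI))))
  →3  K(S(KI(IS))(IS(SK)(KI(KI))))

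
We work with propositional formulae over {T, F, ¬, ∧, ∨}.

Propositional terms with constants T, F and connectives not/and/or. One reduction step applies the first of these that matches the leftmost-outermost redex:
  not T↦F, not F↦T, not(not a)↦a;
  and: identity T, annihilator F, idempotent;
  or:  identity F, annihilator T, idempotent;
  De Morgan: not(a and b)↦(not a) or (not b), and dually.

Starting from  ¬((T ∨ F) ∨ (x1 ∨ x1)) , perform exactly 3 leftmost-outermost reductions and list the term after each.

Answer: after 3 steps: (F ∧ ¬F) ∧ ¬(x1 ∨ x1)

Reduction:
  start: ¬((T ∨ F) ∨ (x1 ∨ x1))
  step 1: ¬(T ∨ F) ∧ ¬(x1 ∨ x1)
  step 2: (¬T ∧ ¬F) ∧ ¬(x1 ∨ x1)
  step 3: (F ∧ ¬F) ∧ ¬(x1 ∨ x1)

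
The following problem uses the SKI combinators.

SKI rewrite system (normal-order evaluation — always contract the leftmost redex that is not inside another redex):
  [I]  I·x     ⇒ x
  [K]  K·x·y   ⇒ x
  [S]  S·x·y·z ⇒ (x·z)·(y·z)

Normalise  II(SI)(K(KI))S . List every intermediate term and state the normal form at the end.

  start: II(SI)(K(KI))S
  →1  I(SI)(K(KI))S
  →2  SI(K(KI))S
  →3  IS(K(KI)S)
  →4  S(K(KI)S)
  →5  S(KI)

Answer: normal form = S(KI)  (in 5 steps)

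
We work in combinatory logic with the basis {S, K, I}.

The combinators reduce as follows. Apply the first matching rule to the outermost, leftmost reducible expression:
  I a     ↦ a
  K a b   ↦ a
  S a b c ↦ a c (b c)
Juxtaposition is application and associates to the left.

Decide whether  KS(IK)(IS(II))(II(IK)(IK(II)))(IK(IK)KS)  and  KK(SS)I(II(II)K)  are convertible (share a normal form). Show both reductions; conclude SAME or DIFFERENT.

Answer: SAME — A ⇓ I, B ⇓ I

Working:
Term A:
  start: KS(IK)(IS(II))(II(IK)(IK(II)))(IK(IK)KS)
  step 1: S(IS(II))(II(IK)(IK(II)))(IK(IK)KS)
  step 2: IS(II)(IK(IK)KS)(II(IK)(IK(II))(IK(IK)KS))
  step 3: S(II)(IK(IK)KS)(II(IK)(IK(II))(IK(IK)KS))
  step 4: II(II(IK)(IK(II))(IK(IK)KS))(IK(IK)KS(II(IK)(IK(II))(IK(IK)KS)))
  step 5: I(II(IK)(IK(II))(IK(IK)KS))(IK(IK)KS(II(IK)(IK(II))(IK(IK)KS)))
  step 6: II(IK)(IK(II))(IK(IK)KS)(IK(IK)KS(II(IK)(IK(II))(IK(IK)KS)))
  step 7: I(IK)(IK(II))(IK(IK)KS)(IK(IK)KS(II(IK)(IK(II))(IK(IK)KS)))
  step 8: IK(IK(II))(IK(IK)KS)(IK(IK)KS(II(IK)(IK(II))(IK(IK)KS)))
  step 9: K(IK(II))(IK(IK)KS)(IK(IK)KS(II(IK)(IK(II))(IK(IK)KS)))
  step 10: IK(II)(IK(IK)KS(II(IK)(IK(II))(IK(IK)KS)))
  step 11: K(II)(IK(IK)KS(II(IK)(IK(II))(IK(IK)KS)))
  step 12: II
  step 13: I

Term B:
  start: KK(SS)I(II(II)K)
  step 1: KI(II(II)K)
  step 2: I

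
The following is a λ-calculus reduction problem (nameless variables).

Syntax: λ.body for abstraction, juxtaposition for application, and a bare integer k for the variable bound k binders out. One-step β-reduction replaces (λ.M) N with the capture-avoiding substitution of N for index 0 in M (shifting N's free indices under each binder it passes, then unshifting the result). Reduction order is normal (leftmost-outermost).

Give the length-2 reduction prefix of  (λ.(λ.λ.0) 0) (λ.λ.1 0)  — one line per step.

  start: (λ.(λ.λ.0) 0) (λ.λ.1 0)
  step 1: (λ.λ.0) (λ.λ.1 0)
  step 2: λ.0

Answer: after 2 steps: λ.0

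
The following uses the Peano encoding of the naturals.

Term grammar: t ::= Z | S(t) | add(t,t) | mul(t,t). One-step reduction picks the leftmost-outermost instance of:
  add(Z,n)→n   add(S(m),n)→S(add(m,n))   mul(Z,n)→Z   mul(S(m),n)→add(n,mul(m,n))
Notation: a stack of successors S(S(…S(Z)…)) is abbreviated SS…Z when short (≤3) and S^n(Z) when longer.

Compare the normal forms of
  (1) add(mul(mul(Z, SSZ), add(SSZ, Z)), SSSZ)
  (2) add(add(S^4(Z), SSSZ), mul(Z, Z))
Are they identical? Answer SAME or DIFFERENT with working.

Term A:
  start: add(mul(mul(Z, SSZ), add(SSZ, Z)), SSSZ)
  →1  add(mul(Z, add(SSZ, Z)), SSSZ)
  →2  add(Z, SSSZ)
  →3  SSSZ

Term B:
  start: add(add(S^4(Z), SSSZ), mul(Z, Z))
  →1  add(S(add(SSSZ, SSSZ)), mul(Z, Z))
  →2  S(add(add(SSSZ, SSSZ), mul(Z, Z)))
  →3  S(add(S(add(SSZ, SSSZ)), mul(Z, Z)))
  →4  S(S(add(add(SSZ, SSSZ), mul(Z, Z))))
  →5  S(S(add(S(add(SZ, SSSZ)), mul(Z, Z))))
  →6  S(S(S(add(add(SZ, SSSZ), mul(Z, Z)))))
  →7  S(S(S(add(S(add(Z, SSSZ)), mul(Z, Z)))))
  →8  S(S(S(S(add(add(Z, SSSZ), mul(Z, Z))))))
  →9  S(S(S(S(add(SSSZ, mul(Z, Z))))))
  →10  S(S(S(S(S(add(SSZ, mul(Z, Z)))))))
  →11  S(S(S(S(S(S(add(SZ, mul(Z, Z))))))))
  →12  S(S(S(S(S(S(S(add(Z, mul(Z, Z)))))))))
  →13  S(S(S(S(S(S(S(mul(Z, Z))))))))
  →14  S^7(Z)

Answer: DIFFERENT — A ⇓ SSSZ, B ⇓ S^7(Z)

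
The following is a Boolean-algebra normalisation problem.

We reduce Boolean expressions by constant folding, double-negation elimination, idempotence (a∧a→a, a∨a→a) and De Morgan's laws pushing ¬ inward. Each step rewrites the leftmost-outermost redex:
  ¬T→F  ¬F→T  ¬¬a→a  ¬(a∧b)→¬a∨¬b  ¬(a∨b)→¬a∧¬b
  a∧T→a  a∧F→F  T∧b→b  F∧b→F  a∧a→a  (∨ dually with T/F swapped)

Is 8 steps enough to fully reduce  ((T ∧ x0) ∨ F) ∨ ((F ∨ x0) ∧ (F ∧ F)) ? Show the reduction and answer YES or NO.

Answer: YES — reaches normal form x0 in 6 ≤ 8 steps

Working:
  start: ((T ∧ x0) ∨ F) ∨ ((F ∨ x0) ∧ (F ∧ F))
  step 1: (T ∧ x0) ∨ ((F ∨ x0) ∧ (F ∧ F))
  step 2: x0 ∨ ((F ∨ x0) ∧ (F ∧ F))
  step 3: x0 ∨ (x0 ∧ (F ∧ F))
  step 4: x0 ∨ (x0 ∧ F)
  step 5: x0 ∨ F
  step 6: x0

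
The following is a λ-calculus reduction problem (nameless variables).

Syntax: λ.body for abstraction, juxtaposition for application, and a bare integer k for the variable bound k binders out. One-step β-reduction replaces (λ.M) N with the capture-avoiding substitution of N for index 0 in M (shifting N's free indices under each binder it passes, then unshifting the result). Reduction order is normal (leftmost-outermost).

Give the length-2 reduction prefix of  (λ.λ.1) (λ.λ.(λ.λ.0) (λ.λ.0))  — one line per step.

  start: (λ.λ.1) (λ.λ.(λ.λ.0) (λ.λ.0))
  [1] λ.λ.λ.(λ.λ.0) (λ.λ.0)
  [2] λ.λ.λ.λ.0

Answer: after 2 steps: λ.λ.λ.λ.0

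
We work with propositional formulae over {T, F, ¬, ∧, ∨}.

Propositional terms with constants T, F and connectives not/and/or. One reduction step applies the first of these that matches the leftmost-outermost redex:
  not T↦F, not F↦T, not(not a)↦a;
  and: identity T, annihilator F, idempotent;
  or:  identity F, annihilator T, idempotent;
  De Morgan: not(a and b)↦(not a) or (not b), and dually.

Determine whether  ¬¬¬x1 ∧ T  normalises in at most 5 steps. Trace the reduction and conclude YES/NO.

  start: ¬¬¬x1 ∧ T
  →1  ¬¬¬x1
  →2  ¬x1

Answer: YES — reaches normal form ¬x1 in 2 ≤ 5 steps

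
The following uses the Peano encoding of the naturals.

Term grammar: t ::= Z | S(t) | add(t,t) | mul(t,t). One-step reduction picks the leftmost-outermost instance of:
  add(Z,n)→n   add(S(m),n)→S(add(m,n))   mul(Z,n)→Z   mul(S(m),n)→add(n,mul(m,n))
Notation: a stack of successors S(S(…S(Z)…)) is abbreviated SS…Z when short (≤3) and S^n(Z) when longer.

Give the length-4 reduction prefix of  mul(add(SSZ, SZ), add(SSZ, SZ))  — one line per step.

Answer: after 4 steps: S(add(add(SZ, SZ), mul(add(SZ, SZ), add(SSZ, SZ))))

Reduction:
  start: mul(add(SSZ, SZ), add(SSZ, SZ))
  step 1: mul(S(add(SZ, SZ)), add(SSZ, SZ))
  step 2: add(add(SSZ, SZ), mul(add(SZ, SZ), add(SSZ, SZ)))
  step 3: add(S(add(SZ, SZ)), mul(add(SZ, SZ), add(SSZ, SZ)))
  step 4: S(add(add(SZ, SZ), mul(add(SZ, SZ), add(SSZ, SZ))))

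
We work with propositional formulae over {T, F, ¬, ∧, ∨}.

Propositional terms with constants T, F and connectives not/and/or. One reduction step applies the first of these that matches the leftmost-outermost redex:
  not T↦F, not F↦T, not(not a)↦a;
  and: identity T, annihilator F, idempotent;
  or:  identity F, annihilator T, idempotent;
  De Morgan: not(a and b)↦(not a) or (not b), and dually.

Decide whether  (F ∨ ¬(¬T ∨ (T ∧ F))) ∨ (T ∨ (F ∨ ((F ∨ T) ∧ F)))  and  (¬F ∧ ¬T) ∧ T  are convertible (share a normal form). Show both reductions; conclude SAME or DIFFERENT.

Term A:
  start: (F ∨ ¬(¬T ∨ (T ∧ F))) ∨ (T ∨ (F ∨ ((F ∨ T) ∧ F)))
  →1  ¬(¬T ∨ (T ∧ F)) ∨ (T ∨ (F ∨ ((F ∨ T) ∧ F)))
  →2  (¬¬T ∧ ¬(T ∧ F)) ∨ (T ∨ (F ∨ ((F ∨ T) ∧ F)))
  →3  (T ∧ ¬(T ∧ F)) ∨ (T ∨ (F ∨ ((F ∨ T) ∧ F)))
  →4  ¬(T ∧ F) ∨ (T ∨ (F ∨ ((F ∨ T) ∧ F)))
  →5  (¬T ∨ ¬F) ∨ (T ∨ (F ∨ ((F ∨ T) ∧ F)))
  →6  (F ∨ ¬F) ∨ (T ∨ (F ∨ ((F ∨ T) ∧ F)))
  →7  ¬F ∨ (T ∨ (F ∨ ((F ∨ T) ∧ F)))
  →8  T ∨ (T ∨ (F ∨ ((F ∨ T) ∧ F)))
  →9  T

Term B:
  start: (¬F ∧ ¬T) ∧ T
  →1  ¬F ∧ ¬T
  →2  T ∧ ¬T
  →3  ¬T
  →4  F

Answer: DIFFERENT — A ⇓ T, B ⇓ F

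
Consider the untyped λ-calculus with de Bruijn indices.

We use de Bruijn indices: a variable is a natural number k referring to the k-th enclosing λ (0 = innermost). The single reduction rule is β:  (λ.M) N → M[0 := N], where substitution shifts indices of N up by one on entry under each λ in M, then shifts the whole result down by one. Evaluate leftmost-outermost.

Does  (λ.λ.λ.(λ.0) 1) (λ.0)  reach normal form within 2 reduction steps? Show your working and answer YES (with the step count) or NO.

  start: (λ.λ.λ.(λ.0) 1) (λ.0)
  →1  λ.λ.(λ.0) 1
  →2  λ.λ.1

Answer: YES — reaches normal form λ.λ.1 in 2 ≤ 2 steps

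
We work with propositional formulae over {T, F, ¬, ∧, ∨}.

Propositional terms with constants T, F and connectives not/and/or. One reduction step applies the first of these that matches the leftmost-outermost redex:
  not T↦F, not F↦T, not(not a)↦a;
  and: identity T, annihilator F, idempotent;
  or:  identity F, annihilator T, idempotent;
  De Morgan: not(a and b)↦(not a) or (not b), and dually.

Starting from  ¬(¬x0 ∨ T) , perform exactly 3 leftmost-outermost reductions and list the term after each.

Answer: after 3 steps: x0 ∧ F

Reduction:
  start: ¬(¬x0 ∨ T)
  [1] ¬¬x0 ∧ ¬T
  [2] x0 ∧ ¬T
  [3] x0 ∧ F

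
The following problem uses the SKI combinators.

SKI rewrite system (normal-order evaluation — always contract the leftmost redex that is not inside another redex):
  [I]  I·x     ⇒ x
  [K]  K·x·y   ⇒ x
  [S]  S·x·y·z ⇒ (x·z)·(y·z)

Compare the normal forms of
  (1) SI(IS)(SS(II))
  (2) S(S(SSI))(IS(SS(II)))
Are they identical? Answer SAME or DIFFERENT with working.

Term A:
  start: SI(IS)(SS(II))
  step 1: I(SS(II))(IS(SS(II)))
  step 2: SS(II)(IS(SS(II)))
  step 3: S(IS(SS(II)))(II(IS(SS(II))))
  step 4: S(S(SS(II)))(II(IS(SS(II))))
  step 5: S(S(SSI))(II(IS(SS(II))))
  step 6: S(S(SSI))(I(IS(SS(II))))
  step 7: S(S(SSI))(IS(SS(II)))
  step 8: S(S(SSI))(S(SS(II)))
  step 9: S(S(SSI))(S(SSI))

Term B:
  start: S(S(SSI))(IS(SS(II)))
  step 1: S(S(SSI))(S(SS(II)))
  step 2: S(S(SSI))(S(SSI))

Answer: SAME — A ⇓ S(S(SSI))(S(SSI)), B ⇓ S(S(SSI))(S(SSI))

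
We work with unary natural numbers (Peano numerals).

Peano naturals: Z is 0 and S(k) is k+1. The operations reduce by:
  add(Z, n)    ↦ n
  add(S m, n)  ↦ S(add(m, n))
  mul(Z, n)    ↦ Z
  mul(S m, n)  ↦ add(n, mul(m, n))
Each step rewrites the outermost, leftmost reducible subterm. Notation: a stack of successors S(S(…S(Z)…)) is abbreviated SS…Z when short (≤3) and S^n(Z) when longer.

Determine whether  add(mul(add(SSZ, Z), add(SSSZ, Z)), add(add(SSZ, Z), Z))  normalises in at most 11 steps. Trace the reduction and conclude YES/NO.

  start: add(mul(add(SSZ, Z), add(SSSZ, Z)), add(add(SSZ, Z), Z))
  step 1: add(mul(S(add(SZ, Z)), add(SSSZ, Z)), add(add(SSZ, Z), Z))
  step 2: add(add(add(SSSZ, Z), mul(add(SZ, Z), add(SSSZ, Z))), add(add(SSZ, Z), Z))
  step 3: add(add(S(add(SSZ, Z)), mul(add(SZ, Z), add(SSSZ, Z))), add(add(SSZ, Z), Z))
  step 4: add(S(add(add(SSZ, Z), mul(add(SZ, Z), add(SSSZ, Z)))), add(add(SSZ, Z), Z))
  step 5: S(add(add(add(SSZ, Z), mul(add(SZ, Z), add(SSSZ, Z))), add(add(SSZ, Z), Z)))
  step 6: S(add(add(S(add(SZ, Z)), mul(add(SZ, Z), add(SSSZ, Z))), add(add(SSZ, Z), Z)))
  step 7: S(add(S(add(add(SZ, Z), mul(add(SZ, Z), add(SSSZ, Z)))), add(add(SSZ, Z), Z)))
  step 8: S(S(add(add(add(SZ, Z), mul(add(SZ, Z), add(SSSZ, Z))), add(add(SSZ, Z), Z))))
  step 9: S(S(add(add(S(add(Z, Z)), mul(add(SZ, Z), add(SSSZ, Z))), add(add(SSZ, Z), Z))))
  step 10: S(S(add(S(add(add(Z, Z), mul(add(SZ, Z), add(SSSZ, Z)))), add(add(SSZ, Z), Z))))
  step 11: S(S(S(add(add(add(Z, Z), mul(add(SZ, Z), add(SSSZ, Z))), add(add(SSZ, Z), Z)))))

Answer: NO — after 11 steps the term is S(S(S(add(add(add(Z, Z), mul(add(SZ, Z), add(SSSZ, Z))), add(add(SSZ, Z), Z))))), not yet normal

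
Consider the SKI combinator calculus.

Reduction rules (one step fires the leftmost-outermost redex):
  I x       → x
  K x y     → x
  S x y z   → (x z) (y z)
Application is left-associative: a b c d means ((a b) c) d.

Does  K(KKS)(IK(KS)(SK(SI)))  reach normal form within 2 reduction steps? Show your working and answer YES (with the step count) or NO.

Answer: YES — reaches normal form K in 2 ≤ 2 steps

Derivation:
  start: K(KKS)(IK(KS)(SK(SI)))
  step 1: KKS
  step 2: K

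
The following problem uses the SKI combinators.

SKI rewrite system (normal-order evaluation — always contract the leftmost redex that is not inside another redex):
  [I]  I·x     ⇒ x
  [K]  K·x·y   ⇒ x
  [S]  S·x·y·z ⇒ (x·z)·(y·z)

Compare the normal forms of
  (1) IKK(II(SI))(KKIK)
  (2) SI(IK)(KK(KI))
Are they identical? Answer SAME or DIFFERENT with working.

Term A:
  start: IKK(II(SI))(KKIK)
  [1] KK(II(SI))(KKIK)
  [2] K(KKIK)
  [3] K(KK)

Term B:
  start: SI(IK)(KK(KI))
  [1] I(KK(KI))(IK(KK(KI)))
  [2] KK(KI)(IK(KK(KI)))
  [3] K(IK(KK(KI)))
  [4] K(K(KK(KI)))
  [5] K(KK)

Answer: SAME — A ⇓ K(KK), B ⇓ K(KK)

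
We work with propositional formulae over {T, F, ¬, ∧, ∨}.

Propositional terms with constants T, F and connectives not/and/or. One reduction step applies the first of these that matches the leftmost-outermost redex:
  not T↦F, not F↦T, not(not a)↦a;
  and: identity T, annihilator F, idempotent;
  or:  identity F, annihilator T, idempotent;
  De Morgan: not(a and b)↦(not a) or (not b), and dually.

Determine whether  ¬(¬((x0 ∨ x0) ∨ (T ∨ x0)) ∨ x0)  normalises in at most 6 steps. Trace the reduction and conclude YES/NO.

  start: ¬(¬((x0 ∨ x0) ∨ (T ∨ x0)) ∨ x0)
  →1  ¬¬((x0 ∨ x0) ∨ (T ∨ x0)) ∧ ¬x0
  →2  ((x0 ∨ x0) ∨ (T ∨ x0)) ∧ ¬x0
  →3  (x0 ∨ (T ∨ x0)) ∧ ¬x0
  →4  (x0 ∨ T) ∧ ¬x0
  →5  T ∧ ¬x0
  →6  ¬x0

Answer: YES — reaches normal form ¬x0 in 6 ≤ 6 steps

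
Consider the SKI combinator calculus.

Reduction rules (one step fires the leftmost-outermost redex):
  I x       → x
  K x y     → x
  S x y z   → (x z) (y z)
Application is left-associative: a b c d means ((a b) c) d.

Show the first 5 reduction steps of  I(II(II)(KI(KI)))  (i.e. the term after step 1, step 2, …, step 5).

Answer: after 5 steps: KI(KI)

Derivation:
  start: I(II(II)(KI(KI)))
  →1  II(II)(KI(KI))
  →2  I(II)(KI(KI))
  →3  II(KI(KI))
  →4  I(KI(KI))
  →5  KI(KI)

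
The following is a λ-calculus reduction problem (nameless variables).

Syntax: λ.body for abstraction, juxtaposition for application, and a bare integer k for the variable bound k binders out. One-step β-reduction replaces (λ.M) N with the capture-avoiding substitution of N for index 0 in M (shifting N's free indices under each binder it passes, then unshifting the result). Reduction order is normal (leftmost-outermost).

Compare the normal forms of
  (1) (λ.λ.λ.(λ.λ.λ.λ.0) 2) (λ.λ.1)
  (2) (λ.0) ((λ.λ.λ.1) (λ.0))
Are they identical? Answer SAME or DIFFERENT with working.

Answer: DIFFERENT — A ⇓ λ.λ.λ.λ.λ.0, B ⇓ λ.λ.1

Reduction:
Term A:
  start: (λ.λ.λ.(λ.λ.λ.λ.0) 2) (λ.λ.1)
  [1] λ.λ.(λ.λ.λ.λ.0) (λ.λ.1)
  [2] λ.λ.λ.λ.λ.0

Term B:
  start: (λ.0) ((λ.λ.λ.1) (λ.0))
  [1] (λ.λ.λ.1) (λ.0)
  [2] λ.λ.1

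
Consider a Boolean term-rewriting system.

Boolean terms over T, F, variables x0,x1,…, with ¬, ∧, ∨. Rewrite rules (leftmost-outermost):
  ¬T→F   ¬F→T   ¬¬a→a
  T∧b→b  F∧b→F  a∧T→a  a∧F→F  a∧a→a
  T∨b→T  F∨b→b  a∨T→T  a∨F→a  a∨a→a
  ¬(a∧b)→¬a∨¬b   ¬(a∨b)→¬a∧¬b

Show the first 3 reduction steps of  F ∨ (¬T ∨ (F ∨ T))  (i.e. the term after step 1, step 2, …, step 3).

  start: F ∨ (¬T ∨ (F ∨ T))
  step 1: ¬T ∨ (F ∨ T)
  step 2: F ∨ (F ∨ T)
  step 3: F ∨ T

Answer: after 3 steps: F ∨ T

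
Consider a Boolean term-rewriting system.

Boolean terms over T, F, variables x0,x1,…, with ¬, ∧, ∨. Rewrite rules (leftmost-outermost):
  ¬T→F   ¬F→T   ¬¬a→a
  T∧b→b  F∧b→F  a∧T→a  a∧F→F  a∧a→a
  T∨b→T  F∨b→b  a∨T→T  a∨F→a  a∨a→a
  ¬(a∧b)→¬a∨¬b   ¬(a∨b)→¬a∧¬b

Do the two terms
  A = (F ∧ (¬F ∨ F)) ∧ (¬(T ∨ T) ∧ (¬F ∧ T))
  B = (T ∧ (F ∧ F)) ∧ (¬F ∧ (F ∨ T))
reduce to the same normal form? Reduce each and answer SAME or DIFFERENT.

Answer: SAME — A ⇓ F, B ⇓ F

Derivation:
Term A:
  start: (F ∧ (¬F ∨ F)) ∧ (¬(T ∨ T) ∧ (¬F ∧ T))
  [1] F ∧ (¬(T ∨ T) ∧ (¬F ∧ T))
  [2] F

Term B:
  start: (T ∧ (F ∧ F)) ∧ (¬F ∧ (F ∨ T))
  [1] (F ∧ F) ∧ (¬F ∧ (F ∨ T))
  [2] F ∧ (¬F ∧ (F ∨ T))
  [3] F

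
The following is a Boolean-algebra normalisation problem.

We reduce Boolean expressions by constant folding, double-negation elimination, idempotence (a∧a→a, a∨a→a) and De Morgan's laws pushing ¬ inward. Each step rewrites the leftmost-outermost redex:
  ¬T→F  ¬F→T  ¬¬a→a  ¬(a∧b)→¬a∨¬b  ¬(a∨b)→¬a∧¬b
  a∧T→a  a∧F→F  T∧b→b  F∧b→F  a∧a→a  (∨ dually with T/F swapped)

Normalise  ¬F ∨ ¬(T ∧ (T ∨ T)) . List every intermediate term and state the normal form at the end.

Answer: normal form = T  (in 2 steps)

Reduction:
  start: ¬F ∨ ¬(T ∧ (T ∨ T))
  [1] T ∨ ¬(T ∧ (T ∨ T))
  [2] T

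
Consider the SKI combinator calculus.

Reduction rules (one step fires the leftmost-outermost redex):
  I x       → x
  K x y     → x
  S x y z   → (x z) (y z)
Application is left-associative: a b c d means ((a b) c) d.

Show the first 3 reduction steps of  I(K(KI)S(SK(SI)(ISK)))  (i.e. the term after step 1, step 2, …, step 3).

Answer: after 3 steps: I

Working:
  start: I(K(KI)S(SK(SI)(ISK)))
  [1] K(KI)S(SK(SI)(ISK))
  [2] KI(SK(SI)(ISK))
  [3] I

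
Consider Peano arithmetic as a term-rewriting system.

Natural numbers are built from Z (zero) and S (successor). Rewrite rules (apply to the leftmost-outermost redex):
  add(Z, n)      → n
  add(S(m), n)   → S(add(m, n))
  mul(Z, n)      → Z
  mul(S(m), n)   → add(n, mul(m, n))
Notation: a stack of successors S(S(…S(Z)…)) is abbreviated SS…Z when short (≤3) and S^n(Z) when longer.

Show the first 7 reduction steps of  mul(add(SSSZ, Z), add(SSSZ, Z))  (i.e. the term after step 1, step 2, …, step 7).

  start: mul(add(SSSZ, Z), add(SSSZ, Z))
  [1] mul(S(add(SSZ, Z)), add(SSSZ, Z))
  [2] add(add(SSSZ, Z), mul(add(SSZ, Z), add(SSSZ, Z)))
  [3] add(S(add(SSZ, Z)), mul(add(SSZ, Z), add(SSSZ, Z)))
  [4] S(add(add(SSZ, Z), mul(add(SSZ, Z), add(SSSZ, Z))))
  [5] S(add(S(add(SZ, Z)), mul(add(SSZ, Z), add(SSSZ, Z))))
  [6] S(S(add(add(SZ, Z), mul(add(SSZ, Z), add(SSSZ, Z)))))
  [7] S(S(add(S(add(Z, Z)), mul(add(SSZ, Z), add(SSSZ, Z)))))

Answer: after 7 steps: S(S(add(S(add(Z, Z)), mul(add(SSZ, Z), add(SSSZ, Z)))))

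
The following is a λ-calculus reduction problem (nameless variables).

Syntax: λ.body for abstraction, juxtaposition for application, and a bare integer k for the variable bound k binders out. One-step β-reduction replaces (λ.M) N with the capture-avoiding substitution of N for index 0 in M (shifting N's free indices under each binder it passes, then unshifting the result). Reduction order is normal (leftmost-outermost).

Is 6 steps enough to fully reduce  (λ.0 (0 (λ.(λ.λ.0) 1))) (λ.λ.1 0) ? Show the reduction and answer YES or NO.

  start: (λ.0 (0 (λ.(λ.λ.0) 1))) (λ.λ.1 0)
  step 1: (λ.λ.1 0) ((λ.λ.1 0) (λ.(λ.λ.0) (λ.λ.1 0)))
  step 2: λ.(λ.λ.1 0) (λ.(λ.λ.0) (λ.λ.1 0)) 0
  step 3: λ.(λ.(λ.(λ.λ.0) (λ.λ.1 0)) 0) 0
  step 4: λ.(λ.(λ.λ.0) (λ.λ.1 0)) 0
  step 5: λ.(λ.λ.0) (λ.λ.1 0)
  step 6: λ.λ.0

Answer: YES — reaches normal form λ.λ.0 in 6 ≤ 6 steps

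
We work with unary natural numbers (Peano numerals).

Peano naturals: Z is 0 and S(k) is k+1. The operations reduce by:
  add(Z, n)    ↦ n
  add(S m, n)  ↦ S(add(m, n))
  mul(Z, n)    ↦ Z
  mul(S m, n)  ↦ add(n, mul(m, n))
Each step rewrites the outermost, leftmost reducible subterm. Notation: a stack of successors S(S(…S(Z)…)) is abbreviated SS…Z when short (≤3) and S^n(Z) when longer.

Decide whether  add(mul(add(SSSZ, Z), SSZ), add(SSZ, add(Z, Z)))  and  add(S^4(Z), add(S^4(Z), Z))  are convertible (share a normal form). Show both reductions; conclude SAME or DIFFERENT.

Answer: SAME — A ⇓ S^8(Z), B ⇓ S^8(Z)

Working:
Term A:
  start: add(mul(add(SSSZ, Z), SSZ), add(SSZ, add(Z, Z)))
  step 1: add(mul(S(add(SSZ, Z)), SSZ), add(SSZ, add(Z, Z)))
  step 2: add(add(SSZ, mul(add(SSZ, Z), SSZ)), add(SSZ, add(Z, Z)))
  step 3: add(S(add(SZ, mul(add(SSZ, Z), SSZ))), add(SSZ, add(Z, Z)))
  step 4: S(add(add(SZ, mul(add(SSZ, Z), SSZ)), add(SSZ, add(Z, Z))))
  step 5: S(add(S(add(Z, mul(add(SSZ, Z), SSZ))), add(SSZ, add(Z, Z))))
  step 6: S(S(add(add(Z, mul(add(SSZ, Z), SSZ)), add(SSZ, add(Z, Z)))))
  step 7: S(S(add(mul(add(SSZ, Z), SSZ), add(SSZ, add(Z, Z)))))
  step 8: S(S(add(mul(S(add(SZ, Z)), SSZ), add(SSZ, add(Z, Z)))))
  step 9: S(S(add(add(SSZ, mul(add(SZ, Z), SSZ)), add(SSZ, add(Z, Z)))))
  step 10: S(S(add(S(add(SZ, mul(add(SZ, Z), SSZ))), add(SSZ, add(Z, Z)))))
  step 11: S(S(S(add(add(SZ, mul(add(SZ, Z), SSZ)), add(SSZ, add(Z, Z))))))
  step 12: S(S(S(add(S(add(Z, mul(add(SZ, Z), SSZ))), add(SSZ, add(Z, Z))))))
  step 13: S(S(S(S(add(add(Z, mul(add(SZ, Z), SSZ)), add(SSZ, add(Z, Z)))))))
  step 14: S(S(S(S(add(mul(add(SZ, Z), SSZ), add(SSZ, add(Z, Z)))))))
  step 15: S(S(S(S(add(mul(S(add(Z, Z)), SSZ), add(SSZ, add(Z, Z)))))))
  step 16: S(S(S(S(add(add(SSZ, mul(add(Z, Z), SSZ)), add(SSZ, add(Z, Z)))))))
  step 17: S(S(S(S(add(S(add(SZ, mul(add(Z, Z), SSZ))), add(SSZ, add(Z, Z)))))))
  step 18: S(S(S(S(S(add(add(SZ, mul(add(Z, Z), SSZ)), add(SSZ, add(Z, Z))))))))
  step 19: S(S(S(S(S(add(S(add(Z, mul(add(Z, Z), SSZ))), add(SSZ, add(Z, Z))))))))
  step 20: S(S(S(S(S(S(add(add(Z, mul(add(Z, Z), SSZ)), add(SSZ, add(Z, Z)))))))))
  step 21: S(S(S(S(S(S(add(mul(add(Z, Z), SSZ), add(SSZ, add(Z, Z)))))))))
  step 22: S(S(S(S(S(S(add(mul(Z, SSZ), add(SSZ, add(Z, Z)))))))))
  step 23: S(S(S(S(S(S(add(Z, add(SSZ, add(Z, Z)))))))))
  step 24: S(S(S(S(S(S(add(SSZ, add(Z, Z))))))))
  step 25: S(S(S(S(S(S(S(add(SZ, add(Z, Z)))))))))
  step 26: S(S(S(S(S(S(S(S(add(Z, add(Z, Z))))))))))
  step 27: S(S(S(S(S(S(S(S(add(Z, Z)))))))))
  step 28: S^8(Z)

Term B:
  start: add(S^4(Z), add(S^4(Z), Z))
  step 1: S(add(SSSZ, add(S^4(Z), Z)))
  step 2: S(S(add(SSZ, add(S^4(Z), Z))))
  step 3: S(S(S(add(SZ, add(S^4(Z), Z)))))
  step 4: S(S(S(S(add(Z, add(S^4(Z), Z))))))
  step 5: S(S(S(S(add(S^4(Z), Z)))))
  step 6: S(S(S(S(S(add(SSSZ, Z))))))
  step 7: S(S(S(S(S(S(add(SSZ, Z)))))))
  step 8: S(S(S(S(S(S(S(add(SZ, Z))))))))
  step 9: S(S(S(S(S(S(S(S(add(Z, Z)))))))))
  step 10: S^8(Z)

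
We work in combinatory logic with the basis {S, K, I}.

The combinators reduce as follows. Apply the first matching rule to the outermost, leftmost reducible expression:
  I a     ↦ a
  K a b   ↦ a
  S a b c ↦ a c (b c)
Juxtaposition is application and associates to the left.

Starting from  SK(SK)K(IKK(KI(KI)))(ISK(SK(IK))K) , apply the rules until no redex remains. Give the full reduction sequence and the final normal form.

Answer: normal form = K  (in 5 steps)

Working:
  start: SK(SK)K(IKK(KI(KI)))(ISK(SK(IK))K)
  [1] KK(SKK)(IKK(KI(KI)))(ISK(SK(IK))K)
  [2] K(IKK(KI(KI)))(ISK(SK(IK))K)
  [3] IKK(KI(KI))
  [4] KK(KI(KI))
  [5] K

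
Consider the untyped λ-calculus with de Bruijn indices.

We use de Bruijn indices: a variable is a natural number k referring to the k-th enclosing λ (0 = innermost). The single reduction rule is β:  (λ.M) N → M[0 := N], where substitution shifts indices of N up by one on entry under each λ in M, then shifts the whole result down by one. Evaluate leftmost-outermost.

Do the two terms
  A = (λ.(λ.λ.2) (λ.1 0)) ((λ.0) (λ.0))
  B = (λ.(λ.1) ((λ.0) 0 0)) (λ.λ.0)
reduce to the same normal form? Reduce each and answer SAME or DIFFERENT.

Answer: SAME — A ⇓ λ.λ.0, B ⇓ λ.λ.0

Reduction:
Term A:
  start: (λ.(λ.λ.2) (λ.1 0)) ((λ.0) (λ.0))
  →1  (λ.λ.(λ.0) (λ.0)) (λ.(λ.0) (λ.0) 0)
  →2  λ.(λ.0) (λ.0)
  →3  λ.λ.0

Term B:
  start: (λ.(λ.1) ((λ.0) 0 0)) (λ.λ.0)
  →1  (λ.λ.λ.0) ((λ.0) (λ.λ.0) (λ.λ.0))
  →2  λ.λ.0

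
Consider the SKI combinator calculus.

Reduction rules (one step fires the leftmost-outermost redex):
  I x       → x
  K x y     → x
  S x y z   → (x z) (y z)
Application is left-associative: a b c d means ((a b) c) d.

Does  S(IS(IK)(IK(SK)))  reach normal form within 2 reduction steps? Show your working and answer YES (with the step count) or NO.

  start: S(IS(IK)(IK(SK)))
  →1  S(S(IK)(IK(SK)))
  →2  S(SK(IK(SK)))

Answer: NO — after 2 steps the term is S(SK(IK(SK))), not yet normal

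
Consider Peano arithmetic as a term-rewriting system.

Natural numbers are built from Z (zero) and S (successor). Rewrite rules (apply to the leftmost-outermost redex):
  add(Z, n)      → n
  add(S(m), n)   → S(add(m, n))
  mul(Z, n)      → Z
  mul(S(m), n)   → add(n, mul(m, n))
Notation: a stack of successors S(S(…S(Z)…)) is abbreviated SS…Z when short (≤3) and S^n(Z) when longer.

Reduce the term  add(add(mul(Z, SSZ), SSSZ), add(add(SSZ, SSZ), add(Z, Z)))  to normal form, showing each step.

Answer: normal form = S^7(Z)  (in 15 steps)

Reduction:
  start: add(add(mul(Z, SSZ), SSSZ), add(add(SSZ, SSZ), add(Z, Z)))
  [1] add(add(Z, SSSZ), add(add(SSZ, SSZ), add(Z, Z)))
  [2] add(SSSZ, add(add(SSZ, SSZ), add(Z, Z)))
  [3] S(add(SSZ, add(add(SSZ, SSZ), add(Z, Z))))
  [4] S(S(add(SZ, add(add(SSZ, SSZ), add(Z, Z)))))
  [5] S(S(S(add(Z, add(add(SSZ, SSZ), add(Z, Z))))))
  [6] S(S(S(add(add(SSZ, SSZ), add(Z, Z)))))
  [7] S(S(S(add(S(add(SZ, SSZ)), add(Z, Z)))))
  [8] S(S(S(S(add(add(SZ, SSZ), add(Z, Z))))))
  [9] S(S(S(S(add(S(add(Z, SSZ)), add(Z, Z))))))
  [10] S(S(S(S(S(add(add(Z, SSZ), add(Z, Z)))))))
  [11] S(S(S(S(S(add(SSZ, add(Z, Z)))))))
  [12] S(S(S(S(S(S(add(SZ, add(Z, Z))))))))
  [13] S(S(S(S(S(S(S(add(Z, add(Z, Z)))))))))
  [14] S(S(S(S(S(S(S(add(Z, Z))))))))
  [15] S^7(Z)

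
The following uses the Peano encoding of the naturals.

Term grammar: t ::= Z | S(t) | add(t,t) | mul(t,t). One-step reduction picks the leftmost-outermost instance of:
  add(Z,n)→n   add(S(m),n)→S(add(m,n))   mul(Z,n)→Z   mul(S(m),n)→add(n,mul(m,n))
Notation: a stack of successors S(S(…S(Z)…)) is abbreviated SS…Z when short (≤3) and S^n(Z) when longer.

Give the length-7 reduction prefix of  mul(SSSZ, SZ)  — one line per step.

  start: mul(SSSZ, SZ)
  [1] add(SZ, mul(SSZ, SZ))
  [2] S(add(Z, mul(SSZ, SZ)))
  [3] S(mul(SSZ, SZ))
  [4] S(add(SZ, mul(SZ, SZ)))
  [5] S(S(add(Z, mul(SZ, SZ))))
  [6] S(S(mul(SZ, SZ)))
  [7] S(S(add(SZ, mul(Z, SZ))))

Answer: after 7 steps: S(S(add(SZ, mul(Z, SZ))))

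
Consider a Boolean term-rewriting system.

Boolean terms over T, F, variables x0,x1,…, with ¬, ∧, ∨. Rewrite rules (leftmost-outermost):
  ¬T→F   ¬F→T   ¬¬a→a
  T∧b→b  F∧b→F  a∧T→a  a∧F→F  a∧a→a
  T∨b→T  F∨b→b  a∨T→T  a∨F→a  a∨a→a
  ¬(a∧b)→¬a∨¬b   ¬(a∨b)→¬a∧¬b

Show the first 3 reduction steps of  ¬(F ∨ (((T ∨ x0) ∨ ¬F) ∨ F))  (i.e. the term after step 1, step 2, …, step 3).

Answer: after 3 steps: ¬(((T ∨ x0) ∨ ¬F) ∨ F)

Working:
  start: ¬(F ∨ (((T ∨ x0) ∨ ¬F) ∨ F))
  step 1: ¬F ∧ ¬(((T ∨ x0) ∨ ¬F) ∨ F)
  step 2: T ∧ ¬(((T ∨ x0) ∨ ¬F) ∨ F)
  step 3: ¬(((T ∨ x0) ∨ ¬F) ∨ F)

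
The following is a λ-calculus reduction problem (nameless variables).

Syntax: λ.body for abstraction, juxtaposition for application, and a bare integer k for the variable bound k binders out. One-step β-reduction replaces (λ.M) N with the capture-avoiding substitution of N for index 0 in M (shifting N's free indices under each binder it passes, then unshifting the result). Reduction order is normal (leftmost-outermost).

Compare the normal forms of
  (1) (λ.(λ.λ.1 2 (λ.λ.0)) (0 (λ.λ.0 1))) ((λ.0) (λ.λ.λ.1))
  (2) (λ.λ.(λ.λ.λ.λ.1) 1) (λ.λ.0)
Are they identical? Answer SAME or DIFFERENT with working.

Answer: SAME — A ⇓ λ.λ.λ.λ.1, B ⇓ λ.λ.λ.λ.1

Derivation:
Term A:
  start: (λ.(λ.λ.1 2 (λ.λ.0)) (0 (λ.λ.0 1))) ((λ.0) (λ.λ.λ.1))
  step 1: (λ.λ.1 ((λ.0) (λ.λ.λ.1)) (λ.λ.0)) ((λ.0) (λ.λ.λ.1) (λ.λ.0 1))
  step 2: λ.(λ.0) (λ.λ.λ.1) (λ.λ.0 1) ((λ.0) (λ.λ.λ.1)) (λ.λ.0)
  step 3: λ.(λ.λ.λ.1) (λ.λ.0 1) ((λ.0) (λ.λ.λ.1)) (λ.λ.0)
  step 4: λ.(λ.λ.1) ((λ.0) (λ.λ.λ.1)) (λ.λ.0)
  step 5: λ.(λ.(λ.0) (λ.λ.λ.1)) (λ.λ.0)
  step 6: λ.(λ.0) (λ.λ.λ.1)
  step 7: λ.λ.λ.λ.1

Term B:
  start: (λ.λ.(λ.λ.λ.λ.1) 1) (λ.λ.0)
  step 1: λ.(λ.λ.λ.λ.1) (λ.λ.0)
  step 2: λ.λ.λ.λ.1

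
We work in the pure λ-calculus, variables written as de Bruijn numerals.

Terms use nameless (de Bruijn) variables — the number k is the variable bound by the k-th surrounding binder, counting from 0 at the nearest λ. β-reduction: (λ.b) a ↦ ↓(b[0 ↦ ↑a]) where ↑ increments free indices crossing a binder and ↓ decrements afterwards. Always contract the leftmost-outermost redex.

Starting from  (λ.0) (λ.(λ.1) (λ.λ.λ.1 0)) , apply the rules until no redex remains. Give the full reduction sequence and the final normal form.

Answer: normal form = λ.0  (in 2 steps)

Derivation:
  start: (λ.0) (λ.(λ.1) (λ.λ.λ.1 0))
  →1  λ.(λ.1) (λ.λ.λ.1 0)
  →2  λ.0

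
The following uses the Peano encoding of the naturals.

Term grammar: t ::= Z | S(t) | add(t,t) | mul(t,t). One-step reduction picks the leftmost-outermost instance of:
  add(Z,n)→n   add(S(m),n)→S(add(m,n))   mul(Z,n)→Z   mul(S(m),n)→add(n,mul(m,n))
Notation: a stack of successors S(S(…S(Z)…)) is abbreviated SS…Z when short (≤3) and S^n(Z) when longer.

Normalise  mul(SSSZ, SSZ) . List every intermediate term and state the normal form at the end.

  start: mul(SSSZ, SSZ)
  step 1: add(SSZ, mul(SSZ, SSZ))
  step 2: S(add(SZ, mul(SSZ, SSZ)))
  step 3: S(S(add(Z, mul(SSZ, SSZ))))
  step 4: S(S(mul(SSZ, SSZ)))
  step 5: S(S(add(SSZ, mul(SZ, SSZ))))
  step 6: S(S(S(add(SZ, mul(SZ, SSZ)))))
  step 7: S(S(S(S(add(Z, mul(SZ, SSZ))))))
  step 8: S(S(S(S(mul(SZ, SSZ)))))
  step 9: S(S(S(S(add(SSZ, mul(Z, SSZ))))))
  step 10: S(S(S(S(S(add(SZ, mul(Z, SSZ)))))))
  step 11: S(S(S(S(S(S(add(Z, mul(Z, SSZ))))))))
  step 12: S(S(S(S(S(S(mul(Z, SSZ)))))))
  step 13: S^6(Z)

Answer: normal form = S^6(Z)  (in 13 steps)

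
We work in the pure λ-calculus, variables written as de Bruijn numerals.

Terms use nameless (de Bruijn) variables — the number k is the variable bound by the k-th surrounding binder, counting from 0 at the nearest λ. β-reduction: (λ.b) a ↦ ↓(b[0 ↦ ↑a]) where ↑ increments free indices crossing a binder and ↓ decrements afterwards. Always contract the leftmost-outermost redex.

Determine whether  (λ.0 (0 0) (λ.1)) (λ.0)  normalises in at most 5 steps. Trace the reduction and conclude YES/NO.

Answer: YES — reaches normal form λ.λ.0 in 4 ≤ 5 steps

Derivation:
  start: (λ.0 (0 0) (λ.1)) (λ.0)
  →1  (λ.0) ((λ.0) (λ.0)) (λ.λ.0)
  →2  (λ.0) (λ.0) (λ.λ.0)
  →3  (λ.0) (λ.λ.0)
  →4  λ.λ.0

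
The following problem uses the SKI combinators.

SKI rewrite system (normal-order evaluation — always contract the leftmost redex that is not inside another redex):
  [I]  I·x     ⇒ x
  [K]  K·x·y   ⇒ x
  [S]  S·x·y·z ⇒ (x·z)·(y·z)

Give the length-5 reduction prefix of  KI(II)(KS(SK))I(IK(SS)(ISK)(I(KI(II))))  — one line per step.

Answer: after 5 steps: SI(SS(I(KI(II))))

Reduction:
  start: KI(II)(KS(SK))I(IK(SS)(ISK)(I(KI(II))))
  step 1: I(KS(SK))I(IK(SS)(ISK)(I(KI(II))))
  step 2: KS(SK)I(IK(SS)(ISK)(I(KI(II))))
  step 3: SI(IK(SS)(ISK)(I(KI(II))))
  step 4: SI(K(SS)(ISK)(I(KI(II))))
  step 5: SI(SS(I(KI(II))))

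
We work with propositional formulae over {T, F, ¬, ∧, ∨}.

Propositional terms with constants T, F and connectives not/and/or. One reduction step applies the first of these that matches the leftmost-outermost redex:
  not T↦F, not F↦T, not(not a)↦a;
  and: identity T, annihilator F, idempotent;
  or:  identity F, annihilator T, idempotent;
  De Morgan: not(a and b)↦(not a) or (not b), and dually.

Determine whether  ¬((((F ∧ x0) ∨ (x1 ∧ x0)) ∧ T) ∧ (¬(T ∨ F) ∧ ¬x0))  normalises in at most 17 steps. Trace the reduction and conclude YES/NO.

Answer: YES — reaches normal form T in 15 ≤ 17 steps

Working:
  start: ¬((((F ∧ x0) ∨ (x1 ∧ x0)) ∧ T) ∧ (¬(T ∨ F) ∧ ¬x0))
  →1  ¬(((F ∧ x0) ∨ (x1 ∧ x0)) ∧ T) ∨ ¬(¬(T ∨ F) ∧ ¬x0)
  →2  (¬((F ∧ x0) ∨ (x1 ∧ x0)) ∨ ¬T) ∨ ¬(¬(T ∨ F) ∧ ¬x0)
  →3  ((¬(F ∧ x0) ∧ ¬(x1 ∧ x0)) ∨ ¬T) ∨ ¬(¬(T ∨ F) ∧ ¬x0)
  →4  (((¬F ∨ ¬x0) ∧ ¬(x1 ∧ x0)) ∨ ¬T) ∨ ¬(¬(T ∨ F) ∧ ¬x0)
  →5  (((T ∨ ¬x0) ∧ ¬(x1 ∧ x0)) ∨ ¬T) ∨ ¬(¬(T ∨ F) ∧ ¬x0)
  →6  ((T ∧ ¬(x1 ∧ x0)) ∨ ¬T) ∨ ¬(¬(T ∨ F) ∧ ¬x0)
  →7  (¬(x1 ∧ x0) ∨ ¬T) ∨ ¬(¬(T ∨ F) ∧ ¬x0)
  →8  ((¬x1 ∨ ¬x0) ∨ ¬T) ∨ ¬(¬(T ∨ F) ∧ ¬x0)
  →9  ((¬x1 ∨ ¬x0) ∨ F) ∨ ¬(¬(T ∨ F) ∧ ¬x0)
  →10  (¬x1 ∨ ¬x0) ∨ ¬(¬(T ∨ F) ∧ ¬x0)
  →11  (¬x1 ∨ ¬x0) ∨ (¬¬(T ∨ F) ∨ ¬¬x0)
  →12  (¬x1 ∨ ¬x0) ∨ ((T ∨ F) ∨ ¬¬x0)
  →13  (¬x1 ∨ ¬x0) ∨ (T ∨ ¬¬x0)
  →14  (¬x1 ∨ ¬x0) ∨ T
  →15  T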